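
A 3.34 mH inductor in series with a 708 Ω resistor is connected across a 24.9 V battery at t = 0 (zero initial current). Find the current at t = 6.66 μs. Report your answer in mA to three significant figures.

τ = L/R = 3.340×10^-3/708 = 4.718×10^-6 s; final current I_∞ = ε/R = 24.9/708 = 3.517×10^-2 A.
I(t) = I_∞(1 − e^(−t/τ)) with t/τ = 1.412.
I = (3.517×10^-2)(1 − e^(−1.412)) = 2.660×10^-2 A.

I ≈ 26.6 mA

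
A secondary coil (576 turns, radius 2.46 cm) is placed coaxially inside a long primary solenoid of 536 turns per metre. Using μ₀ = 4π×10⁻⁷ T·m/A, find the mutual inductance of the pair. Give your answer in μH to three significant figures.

The outer solenoid produces a uniform field B₁ = μ₀n₁I₁ across the inner coil,
so the flux linkage is N₂Φ = N₂B₁A₂ = μ₀n₁N₂A₂·I₁, giving M = μ₀n₁N₂A₂.
A₂ = πr² = π(2.460×10^-2 m)² = 1.901×10^-3 m².
M = (4π×10⁻⁷)(536)(576)(1.901×10^-3) = 7.376×10^-4 H.

M ≈ 738 μH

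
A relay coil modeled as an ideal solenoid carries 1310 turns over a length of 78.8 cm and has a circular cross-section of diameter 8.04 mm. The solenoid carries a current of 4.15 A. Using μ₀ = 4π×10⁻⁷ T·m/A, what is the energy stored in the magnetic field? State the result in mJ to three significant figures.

U ≈ 1.20 mJ

A = π(d/2)² = π(4.020×10^-3 m)² = 5.077×10^-5 m².
L = μ₀N²A/ℓ = (4π×10⁻⁷)(1310)²(5.077×10^-5)/(0.788) = 1.389×10^-4 H.
U = ½LI² = ½(1.389×10^-4)(4.15)² = 1.196×10^-3 J.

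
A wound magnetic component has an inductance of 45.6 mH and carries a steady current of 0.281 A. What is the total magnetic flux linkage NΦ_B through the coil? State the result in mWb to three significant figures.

From L = NΦ_B/I, the flux linkage is NΦ_B = LI.
NΦ_B = (4.560×10^-2 H)(0.281 A) = 1.281×10^-2 Wb.

NΦ_B ≈ 12.8 mWb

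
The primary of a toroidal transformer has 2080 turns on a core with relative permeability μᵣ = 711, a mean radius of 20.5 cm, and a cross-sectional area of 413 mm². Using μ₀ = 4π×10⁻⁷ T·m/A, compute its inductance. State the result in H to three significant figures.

For a thin toroid, L = μ₀μᵣN²A/(2πR).
L = (4π×10⁻⁷)(711)(2080)²(4.130×10^-4) / (2π×0.205 m) = 1.239 H.

L ≈ 1.24 H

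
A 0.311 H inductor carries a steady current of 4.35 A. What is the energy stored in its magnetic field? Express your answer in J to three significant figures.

Stored magnetic energy: U = ½LI².
U = ½(0.311 H)(4.35 A)² = 2.942 J.

U ≈ 2.94 J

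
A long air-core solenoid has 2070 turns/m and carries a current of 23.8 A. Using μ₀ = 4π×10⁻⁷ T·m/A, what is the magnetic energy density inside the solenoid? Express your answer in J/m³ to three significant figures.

B = μ₀nI = (4π×10⁻⁷)(2.070×10^3)(23.8) = 6.191×10^-2 T.
u = B²/(2μ₀) = (6.191×10^-2)²/(2×4π×10⁻⁷) = 1.525×10^3 J/m³.

u ≈ 1530 J/m³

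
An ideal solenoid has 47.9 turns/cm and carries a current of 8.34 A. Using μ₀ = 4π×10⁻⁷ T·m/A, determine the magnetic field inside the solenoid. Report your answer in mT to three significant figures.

Inside a long solenoid, B = μ₀nI.
B = (4π×10⁻⁷)(4.790×10^3 m⁻¹)(8.34 A) = 5.020×10^-2 T.

B ≈ 50.2 mT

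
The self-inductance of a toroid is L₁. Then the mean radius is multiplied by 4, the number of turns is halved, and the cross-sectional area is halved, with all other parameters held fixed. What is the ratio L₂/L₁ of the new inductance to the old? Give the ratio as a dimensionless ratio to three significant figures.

L₂/L₁ = 0.0313

For a toroid, L ∝ μᵣN²A/R.
L₂/L₁ = (4)^-1 × (0.5)^2 × (0.5) = 0.0313.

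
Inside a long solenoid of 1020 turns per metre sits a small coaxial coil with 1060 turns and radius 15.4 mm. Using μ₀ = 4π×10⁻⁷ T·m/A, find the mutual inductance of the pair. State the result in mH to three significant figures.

M ≈ 1.01 mH

The outer solenoid produces a uniform field B₁ = μ₀n₁I₁ across the inner coil,
so the flux linkage is N₂Φ = N₂B₁A₂ = μ₀n₁N₂A₂·I₁, giving M = μ₀n₁N₂A₂.
A₂ = πr² = π(1.540×10^-2 m)² = 7.451×10^-4 m².
M = (4π×10⁻⁷)(1020)(1060)(7.451×10^-4) = 1.012×10^-3 H.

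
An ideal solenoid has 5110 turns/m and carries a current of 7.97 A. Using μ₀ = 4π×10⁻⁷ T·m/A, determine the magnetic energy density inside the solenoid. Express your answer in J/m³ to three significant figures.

B = μ₀nI = (4π×10⁻⁷)(5.110×10^3)(7.97) = 5.118×10^-2 T.
u = B²/(2μ₀) = (5.118×10^-2)²/(2×4π×10⁻⁷) = 1.042×10^3 J/m³.

u ≈ 1040 J/m³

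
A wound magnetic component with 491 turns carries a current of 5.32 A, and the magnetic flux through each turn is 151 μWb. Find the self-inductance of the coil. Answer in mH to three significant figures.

L ≈ 13.9 mH

Self-inductance is defined by L = NΦ_B/I (flux linkage over current).
L = (491)(1.510×10^-4 Wb)/(5.32 A) = 1.394×10^-2 H.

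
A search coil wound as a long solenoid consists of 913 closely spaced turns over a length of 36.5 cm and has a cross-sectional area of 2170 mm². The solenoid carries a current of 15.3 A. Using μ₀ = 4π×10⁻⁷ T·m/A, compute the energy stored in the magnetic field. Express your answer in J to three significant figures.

A = 2170 mm² = 2.170×10^-3 m².
L = μ₀N²A/ℓ = (4π×10⁻⁷)(913)²(2.170×10^-3)/(0.365) = 6.228×10^-3 H.
U = ½LI² = ½(6.228×10^-3)(15.3)² = 0.7289 J.

U ≈ 0.729 J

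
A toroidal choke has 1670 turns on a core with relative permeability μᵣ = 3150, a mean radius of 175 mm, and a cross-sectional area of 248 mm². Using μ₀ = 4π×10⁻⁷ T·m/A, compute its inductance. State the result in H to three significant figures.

For a thin toroid, L = μ₀μᵣN²A/(2πR).
L = (4π×10⁻⁷)(3150)(1670)²(2.480×10^-4) / (2π×0.175 m) = 2.49 H.

L ≈ 2.49 H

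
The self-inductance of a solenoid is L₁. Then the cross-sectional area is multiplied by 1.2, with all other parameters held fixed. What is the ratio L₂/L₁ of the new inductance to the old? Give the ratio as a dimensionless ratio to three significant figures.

L₂/L₁ = 1.20

For a solenoid, L ∝ μᵣN²A/ℓ.
L₂/L₁ = (1.2) = 1.20.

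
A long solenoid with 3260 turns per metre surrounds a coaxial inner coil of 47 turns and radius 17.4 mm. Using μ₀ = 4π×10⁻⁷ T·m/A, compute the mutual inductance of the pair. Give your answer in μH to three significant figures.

M ≈ 183 μH

The outer solenoid produces a uniform field B₁ = μ₀n₁I₁ across the inner coil,
so the flux linkage is N₂Φ = N₂B₁A₂ = μ₀n₁N₂A₂·I₁, giving M = μ₀n₁N₂A₂.
A₂ = πr² = π(1.740×10^-2 m)² = 9.511×10^-4 m².
M = (4π×10⁻⁷)(3260)(47)(9.511×10^-4) = 1.831×10^-4 H.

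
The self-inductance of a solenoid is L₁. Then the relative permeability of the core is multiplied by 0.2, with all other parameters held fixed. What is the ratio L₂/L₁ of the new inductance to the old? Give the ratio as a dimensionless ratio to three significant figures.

For a solenoid, L ∝ μᵣN²A/ℓ.
L₂/L₁ = (0.2) = 0.200.

L₂/L₁ = 0.200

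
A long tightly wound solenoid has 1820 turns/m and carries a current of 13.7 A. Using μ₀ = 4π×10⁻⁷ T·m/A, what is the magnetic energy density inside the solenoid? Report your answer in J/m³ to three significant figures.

u ≈ 391 J/m³

B = μ₀nI = (4π×10⁻⁷)(1.820×10^3)(13.7) = 3.133×10^-2 T.
u = B²/(2μ₀) = (3.133×10^-2)²/(2×4π×10⁻⁷) = 390.6 J/m³.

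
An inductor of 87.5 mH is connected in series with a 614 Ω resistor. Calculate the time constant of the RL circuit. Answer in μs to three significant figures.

τ = L/R = (8.750×10^-2 H)/(614 Ω) = 1.425×10^-4 s.

τ ≈ 143 μs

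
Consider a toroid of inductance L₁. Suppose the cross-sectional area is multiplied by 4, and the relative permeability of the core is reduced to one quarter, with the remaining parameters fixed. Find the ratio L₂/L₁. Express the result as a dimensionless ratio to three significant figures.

For a toroid, L ∝ μᵣN²A/R.
L₂/L₁ = (4) × (0.25) = 1.00.

L₂/L₁ = 1.00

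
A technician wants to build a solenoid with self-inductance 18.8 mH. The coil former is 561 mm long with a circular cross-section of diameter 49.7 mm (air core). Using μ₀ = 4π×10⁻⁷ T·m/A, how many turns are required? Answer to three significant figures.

N ≈ 2080 turns

A = π(d/2)² = π(2.485×10^-2 m)² = 1.940×10^-3 m².
From L = μ₀N²A/ℓ, N = √(Lℓ / (μ₀A)).
N = √[(1.880×10^-2)(0.561) / ((4π×10⁻⁷)×1.940×10^-3)] = √(4.326×10^6) ≈ 2080.0.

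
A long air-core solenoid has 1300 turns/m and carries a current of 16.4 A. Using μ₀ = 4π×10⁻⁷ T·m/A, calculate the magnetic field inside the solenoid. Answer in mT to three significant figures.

B ≈ 26.8 mT

Inside a long solenoid, B = μ₀nI.
B = (4π×10⁻⁷)(1.300×10^3 m⁻¹)(16.4 A) = 2.679×10^-2 T.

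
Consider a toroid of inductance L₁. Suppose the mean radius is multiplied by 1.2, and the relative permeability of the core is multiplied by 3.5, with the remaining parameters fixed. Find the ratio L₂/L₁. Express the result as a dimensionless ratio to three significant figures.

L₂/L₁ = 2.92

For a toroid, L ∝ μᵣN²A/R.
L₂/L₁ = (1.2)^-1 × (3.5) = 2.92.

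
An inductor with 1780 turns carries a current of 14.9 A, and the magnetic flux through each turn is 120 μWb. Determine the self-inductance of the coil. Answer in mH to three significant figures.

Self-inductance is defined by L = NΦ_B/I (flux linkage over current).
L = (1780)(1.200×10^-4 Wb)/(14.9 A) = 1.434×10^-2 H.

L ≈ 14.3 mH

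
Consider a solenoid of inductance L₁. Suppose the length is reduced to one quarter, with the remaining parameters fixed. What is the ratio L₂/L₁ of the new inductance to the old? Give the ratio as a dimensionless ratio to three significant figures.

For a solenoid, L ∝ μᵣN²A/ℓ.
L₂/L₁ = (0.25)^-1 = 4.00.

L₂/L₁ = 4.00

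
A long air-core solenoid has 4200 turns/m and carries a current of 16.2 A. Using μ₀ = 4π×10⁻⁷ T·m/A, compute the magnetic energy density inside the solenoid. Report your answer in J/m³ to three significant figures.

B = μ₀nI = (4π×10⁻⁷)(4.200×10^3)(16.2) = 8.550×10^-2 T.
u = B²/(2μ₀) = (8.550×10^-2)²/(2×4π×10⁻⁷) = 2.909×10^3 J/m³.

u ≈ 2910 J/m³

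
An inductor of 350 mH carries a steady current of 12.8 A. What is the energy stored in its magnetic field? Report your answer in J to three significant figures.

U ≈ 28.7 J

Stored magnetic energy: U = ½LI².
U = ½(0.35 H)(12.8 A)² = 28.67 J.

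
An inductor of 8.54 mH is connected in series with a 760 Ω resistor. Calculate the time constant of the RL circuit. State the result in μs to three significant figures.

τ = L/R = (8.540×10^-3 H)/(760 Ω) = 1.124×10^-5 s.

τ ≈ 11.2 μs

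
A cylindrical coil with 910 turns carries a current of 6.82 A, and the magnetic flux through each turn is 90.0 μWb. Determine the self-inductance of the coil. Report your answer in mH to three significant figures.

L ≈ 12.0 mH

Self-inductance is defined by L = NΦ_B/I (flux linkage over current).
L = (910)(9.000×10^-5 Wb)/(6.82 A) = 1.201×10^-2 H.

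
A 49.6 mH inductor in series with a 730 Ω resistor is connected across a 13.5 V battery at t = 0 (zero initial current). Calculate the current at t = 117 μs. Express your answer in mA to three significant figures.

τ = L/R = 4.960×10^-2/730 = 6.7945×10^-5 s; final current I_∞ = ε/R = 13.5/730 = 1.849×10^-2 A.
I(t) = I_∞(1 − e^(−t/τ)) with t/τ = 1.722.
I = (1.849×10^-2)(1 − e^(−1.722)) = 1.519×10^-2 A.

I ≈ 15.2 mA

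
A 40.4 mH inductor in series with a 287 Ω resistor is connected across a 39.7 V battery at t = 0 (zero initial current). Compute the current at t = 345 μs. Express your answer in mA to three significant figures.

I ≈ 126 mA

τ = L/R = 4.040×10^-2/287 = 1.408×10^-4 s; final current I_∞ = ε/R = 39.7/287 = 0.1383 A.
I(t) = I_∞(1 − e^(−t/τ)) with t/τ = 2.451.
I = (0.1383)(1 − e^(−2.451)) = 0.1264 A.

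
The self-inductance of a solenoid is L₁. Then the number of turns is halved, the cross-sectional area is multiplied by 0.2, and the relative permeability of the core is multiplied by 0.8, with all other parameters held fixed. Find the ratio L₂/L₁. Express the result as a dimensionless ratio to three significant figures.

For a solenoid, L ∝ μᵣN²A/ℓ.
L₂/L₁ = (0.5)^2 × (0.2) × (0.8) = 0.0400.

L₂/L₁ = 0.0400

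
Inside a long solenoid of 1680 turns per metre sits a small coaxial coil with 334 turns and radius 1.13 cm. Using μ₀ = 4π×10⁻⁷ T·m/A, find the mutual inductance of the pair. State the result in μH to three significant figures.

M ≈ 283 μH

The outer solenoid produces a uniform field B₁ = μ₀n₁I₁ across the inner coil,
so the flux linkage is N₂Φ = N₂B₁A₂ = μ₀n₁N₂A₂·I₁, giving M = μ₀n₁N₂A₂.
A₂ = πr² = π(1.130×10^-2 m)² = 4.011×10^-4 m².
M = (4π×10⁻⁷)(1680)(334)(4.011×10^-4) = 2.829×10^-4 H.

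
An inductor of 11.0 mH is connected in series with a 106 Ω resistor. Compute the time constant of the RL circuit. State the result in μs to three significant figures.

τ ≈ 104 μs

τ = L/R = (1.100×10^-2 H)/(106 Ω) = 1.038×10^-4 s.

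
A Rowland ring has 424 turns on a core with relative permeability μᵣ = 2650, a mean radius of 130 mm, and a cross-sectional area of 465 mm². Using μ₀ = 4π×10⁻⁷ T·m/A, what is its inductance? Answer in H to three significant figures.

For a thin toroid, L = μ₀μᵣN²A/(2πR).
L = (4π×10⁻⁷)(2650)(424)²(4.650×10^-4) / (2π×0.13 m) = 0.3408 H.

L ≈ 0.341 H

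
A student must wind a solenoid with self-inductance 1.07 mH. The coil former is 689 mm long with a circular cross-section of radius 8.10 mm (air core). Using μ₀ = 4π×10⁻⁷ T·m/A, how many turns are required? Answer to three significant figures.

N ≈ 1690 turns

A = πr² = π(8.100×10^-3 m)² = 2.061×10^-4 m².
From L = μ₀N²A/ℓ, N = √(Lℓ / (μ₀A)).
N = √[(1.070×10^-3)(0.689) / ((4π×10⁻⁷)×2.061×10^-4)] = √(2.846×10^6) ≈ 1687.1.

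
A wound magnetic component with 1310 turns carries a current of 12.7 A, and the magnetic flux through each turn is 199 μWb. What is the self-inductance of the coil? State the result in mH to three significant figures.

L ≈ 20.5 mH

Self-inductance is defined by L = NΦ_B/I (flux linkage over current).
L = (1310)(1.990×10^-4 Wb)/(12.7 A) = 2.053×10^-2 H.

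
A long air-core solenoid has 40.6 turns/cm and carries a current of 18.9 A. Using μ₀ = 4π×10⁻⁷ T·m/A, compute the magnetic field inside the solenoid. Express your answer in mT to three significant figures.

B ≈ 96.4 mT

Inside a long solenoid, B = μ₀nI.
B = (4π×10⁻⁷)(4.060×10^3 m⁻¹)(18.9 A) = 9.643×10^-2 T.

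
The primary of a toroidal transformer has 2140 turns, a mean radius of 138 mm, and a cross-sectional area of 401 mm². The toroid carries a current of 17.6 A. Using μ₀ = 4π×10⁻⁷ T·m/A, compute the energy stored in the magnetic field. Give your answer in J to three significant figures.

U ≈ 0.412 J

L = μ₀N²A/(2πR) = (4π×10⁻⁷)(2140)²(4.010×10^-4)/(2π×0.138) = 2.661×10^-3 H.
U = ½LI² = ½(2.661×10^-3)(17.6)² = 0.4122 J.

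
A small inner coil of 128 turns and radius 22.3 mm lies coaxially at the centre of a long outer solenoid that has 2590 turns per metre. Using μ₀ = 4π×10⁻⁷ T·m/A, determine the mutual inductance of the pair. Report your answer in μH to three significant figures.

The outer solenoid produces a uniform field B₁ = μ₀n₁I₁ across the inner coil,
so the flux linkage is N₂Φ = N₂B₁A₂ = μ₀n₁N₂A₂·I₁, giving M = μ₀n₁N₂A₂.
A₂ = πr² = π(2.230×10^-2 m)² = 1.562×10^-3 m².
M = (4π×10⁻⁷)(2590)(128)(1.562×10^-3) = 6.508×10^-4 H.

M ≈ 651 μH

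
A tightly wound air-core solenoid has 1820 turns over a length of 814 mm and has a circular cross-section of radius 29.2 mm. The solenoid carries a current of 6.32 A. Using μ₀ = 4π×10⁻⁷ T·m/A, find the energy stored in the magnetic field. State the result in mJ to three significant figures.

A = πr² = π(2.920×10^-2 m)² = 2.679×10^-3 m².
L = μ₀N²A/ℓ = (4π×10⁻⁷)(1820)²(2.679×10^-3)/(0.814) = 1.370×10^-2 H.
U = ½LI² = ½(1.370×10^-2)(6.32)² = 0.2736 J.

U ≈ 274 mJ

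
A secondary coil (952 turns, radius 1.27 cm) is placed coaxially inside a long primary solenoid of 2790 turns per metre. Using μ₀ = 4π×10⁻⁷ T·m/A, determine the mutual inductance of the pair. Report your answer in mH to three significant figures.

M ≈ 1.69 mH

The outer solenoid produces a uniform field B₁ = μ₀n₁I₁ across the inner coil,
so the flux linkage is N₂Φ = N₂B₁A₂ = μ₀n₁N₂A₂·I₁, giving M = μ₀n₁N₂A₂.
A₂ = πr² = π(1.270×10^-2 m)² = 5.067×10^-4 m².
M = (4π×10⁻⁷)(2790)(952)(5.067×10^-4) = 1.691×10^-3 H.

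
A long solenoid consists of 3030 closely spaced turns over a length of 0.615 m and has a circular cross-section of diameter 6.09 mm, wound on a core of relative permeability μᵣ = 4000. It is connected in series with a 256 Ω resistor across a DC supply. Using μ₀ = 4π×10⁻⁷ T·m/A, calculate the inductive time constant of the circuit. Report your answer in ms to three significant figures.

A = π(d/2)² = π(3.045×10^-3 m)² = 2.913×10^-5 m².
L = μ₀μᵣN²A/ℓ = (4π×10⁻⁷)(4000)(3030)²(2.913×10^-5)/(0.615) = 2.186 H.
τ = L/R = (2.186)/(256) = 8.538×10^-3 s.

τ ≈ 8.54 ms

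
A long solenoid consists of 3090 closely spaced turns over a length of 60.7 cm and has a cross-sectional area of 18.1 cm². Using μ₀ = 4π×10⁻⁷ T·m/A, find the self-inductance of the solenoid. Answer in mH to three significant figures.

L ≈ 35.8 mH

A = 18.1 cm² = 1.810×10^-3 m².
For a long solenoid, L = μ₀N²A/ℓ.
L = (4π×10⁻⁷)(3090)²(1.810×10^-3)/(0.607 m) = 3.578×10^-2 H.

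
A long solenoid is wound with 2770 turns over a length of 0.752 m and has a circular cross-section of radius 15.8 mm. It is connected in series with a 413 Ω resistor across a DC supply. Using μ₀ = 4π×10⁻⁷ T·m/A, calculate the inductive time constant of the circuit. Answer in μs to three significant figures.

A = πr² = π(1.580×10^-2 m)² = 7.843×10^-4 m².
L = μ₀N²A/ℓ = (4π×10⁻⁷)(2770)²(7.843×10^-4)/(0.752) = 1.006×10^-2 H.
τ = L/R = (1.006×10^-2)/(413) = 2.4348×10^-5 s.

τ ≈ 24.3 μs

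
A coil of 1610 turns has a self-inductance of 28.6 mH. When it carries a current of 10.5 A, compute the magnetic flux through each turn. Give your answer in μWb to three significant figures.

From L = NΦ_B/I, the flux per turn is Φ_B = LI/N.
Φ_B = (2.860×10^-2 H)(10.5 A)/1610 = 1.865×10^-4 Wb.

Φ_B ≈ 187 μWb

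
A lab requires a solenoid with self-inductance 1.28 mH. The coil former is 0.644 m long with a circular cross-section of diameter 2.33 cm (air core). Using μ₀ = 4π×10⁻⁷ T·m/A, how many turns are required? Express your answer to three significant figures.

A = π(d/2)² = π(1.165×10^-2 m)² = 4.264×10^-4 m².
From L = μ₀N²A/ℓ, N = √(Lℓ / (μ₀A)).
N = √[(1.280×10^-3)(0.644) / ((4π×10⁻⁷)×4.264×10^-4)] = √(1.538×10^6) ≈ 1240.3.

N ≈ 1240 turns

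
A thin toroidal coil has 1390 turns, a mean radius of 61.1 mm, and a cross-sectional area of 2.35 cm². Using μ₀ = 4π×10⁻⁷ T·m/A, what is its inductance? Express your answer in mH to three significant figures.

For a thin toroid, L = μ₀N²A/(2πR).
L = (4π×10⁻⁷)(1390)²(2.350×10^-4) / (2π×6.110×10^-2 m) = 1.486×10^-3 H.

L ≈ 1.49 mH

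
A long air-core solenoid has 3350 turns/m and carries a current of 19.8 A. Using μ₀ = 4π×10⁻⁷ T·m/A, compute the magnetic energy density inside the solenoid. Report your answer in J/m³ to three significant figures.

u ≈ 2760 J/m³

B = μ₀nI = (4π×10⁻⁷)(3.350×10^3)(19.8) = 8.335×10^-2 T.
u = B²/(2μ₀) = (8.335×10^-2)²/(2×4π×10⁻⁷) = 2.764×10^3 J/m³.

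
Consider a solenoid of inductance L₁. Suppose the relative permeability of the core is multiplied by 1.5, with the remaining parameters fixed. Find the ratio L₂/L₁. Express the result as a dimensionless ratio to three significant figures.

L₂/L₁ = 1.50

For a solenoid, L ∝ μᵣN²A/ℓ.
L₂/L₁ = (1.5) = 1.50.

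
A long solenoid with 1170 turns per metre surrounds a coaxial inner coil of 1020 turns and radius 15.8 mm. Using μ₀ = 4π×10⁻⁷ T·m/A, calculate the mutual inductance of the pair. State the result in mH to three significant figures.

M ≈ 1.18 mH

The outer solenoid produces a uniform field B₁ = μ₀n₁I₁ across the inner coil,
so the flux linkage is N₂Φ = N₂B₁A₂ = μ₀n₁N₂A₂·I₁, giving M = μ₀n₁N₂A₂.
A₂ = πr² = π(1.580×10^-2 m)² = 7.843×10^-4 m².
M = (4π×10⁻⁷)(1170)(1020)(7.843×10^-4) = 1.176×10^-3 H.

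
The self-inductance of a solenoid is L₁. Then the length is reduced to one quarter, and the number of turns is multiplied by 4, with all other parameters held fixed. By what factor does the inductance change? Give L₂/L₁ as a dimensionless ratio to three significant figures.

For a solenoid, L ∝ μᵣN²A/ℓ.
L₂/L₁ = (0.25)^-1 × (4)^2 = 64.0.

L₂/L₁ = 64.0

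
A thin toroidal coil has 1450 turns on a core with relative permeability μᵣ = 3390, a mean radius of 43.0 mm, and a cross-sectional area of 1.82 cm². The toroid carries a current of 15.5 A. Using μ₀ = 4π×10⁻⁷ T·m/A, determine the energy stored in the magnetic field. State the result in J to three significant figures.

U ≈ 725 J

L = μ₀μᵣN²A/(2πR) = (4π×10⁻⁷)(3390)(1450)²(1.820×10^-4)/(2π×4.300×10^-2) = 6.033 H.
U = ½LI² = ½(6.033)(15.5)² = 724.8 J.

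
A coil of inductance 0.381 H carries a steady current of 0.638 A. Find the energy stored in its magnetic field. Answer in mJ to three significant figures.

U ≈ 77.5 mJ

Stored magnetic energy: U = ½LI².
U = ½(0.381 H)(0.638 A)² = 7.754×10^-2 J.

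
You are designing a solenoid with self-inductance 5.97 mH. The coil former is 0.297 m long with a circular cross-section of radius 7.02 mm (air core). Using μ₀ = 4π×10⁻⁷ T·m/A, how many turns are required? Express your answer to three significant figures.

A = πr² = π(7.020×10^-3 m)² = 1.548×10^-4 m².
From L = μ₀N²A/ℓ, N = √(Lℓ / (μ₀A)).
N = √[(5.970×10^-3)(0.297) / ((4π×10⁻⁷)×1.548×10^-4)] = √(9.114×10^6) ≈ 3018.9.

N ≈ 3020 turns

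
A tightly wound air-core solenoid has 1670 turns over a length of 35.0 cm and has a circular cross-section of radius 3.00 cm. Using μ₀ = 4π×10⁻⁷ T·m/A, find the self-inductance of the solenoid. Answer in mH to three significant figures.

A = πr² = π(3.000×10^-2 m)² = 2.827×10^-3 m².
For a long solenoid, L = μ₀N²A/ℓ.
L = (4π×10⁻⁷)(1670)²(2.827×10^-3)/(0.35 m) = 2.831×10^-2 H.

L ≈ 28.3 mH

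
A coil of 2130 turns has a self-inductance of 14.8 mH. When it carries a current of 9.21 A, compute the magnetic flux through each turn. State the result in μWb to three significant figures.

Φ_B ≈ 64.0 μWb

From L = NΦ_B/I, the flux per turn is Φ_B = LI/N.
Φ_B = (1.480×10^-2 H)(9.21 A)/2130 = 6.399×10^-5 Wb.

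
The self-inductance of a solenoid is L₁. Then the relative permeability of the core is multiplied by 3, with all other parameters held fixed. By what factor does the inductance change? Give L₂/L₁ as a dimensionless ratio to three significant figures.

L₂/L₁ = 3.00

For a solenoid, L ∝ μᵣN²A/ℓ.
L₂/L₁ = (3) = 3.00.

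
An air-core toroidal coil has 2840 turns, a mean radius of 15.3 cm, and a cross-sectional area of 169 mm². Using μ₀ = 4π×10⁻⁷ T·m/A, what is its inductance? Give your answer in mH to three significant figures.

L ≈ 1.78 mH

For a thin toroid, L = μ₀N²A/(2πR).
L = (4π×10⁻⁷)(2840)²(1.690×10^-4) / (2π×0.153 m) = 1.782×10^-3 H.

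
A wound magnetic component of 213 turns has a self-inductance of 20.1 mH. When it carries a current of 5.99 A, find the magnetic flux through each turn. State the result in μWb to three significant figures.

From L = NΦ_B/I, the flux per turn is Φ_B = LI/N.
Φ_B = (2.010×10^-2 H)(5.99 A)/213 = 5.653×10^-4 Wb.

Φ_B ≈ 565 μWb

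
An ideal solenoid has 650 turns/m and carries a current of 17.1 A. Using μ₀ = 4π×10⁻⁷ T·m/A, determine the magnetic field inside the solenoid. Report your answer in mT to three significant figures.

B ≈ 14.0 mT

Inside a long solenoid, B = μ₀nI.
B = (4π×10⁻⁷)(650 m⁻¹)(17.1 A) = 1.397×10^-2 T.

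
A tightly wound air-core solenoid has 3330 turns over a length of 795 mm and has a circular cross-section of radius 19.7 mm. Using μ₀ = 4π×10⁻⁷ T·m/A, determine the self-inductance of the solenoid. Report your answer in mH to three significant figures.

A = πr² = π(1.970×10^-2 m)² = 1.219×10^-3 m².
For a long solenoid, L = μ₀N²A/ℓ.
L = (4π×10⁻⁷)(3330)²(1.219×10^-3)/(0.795 m) = 2.137×10^-2 H.

L ≈ 21.4 mH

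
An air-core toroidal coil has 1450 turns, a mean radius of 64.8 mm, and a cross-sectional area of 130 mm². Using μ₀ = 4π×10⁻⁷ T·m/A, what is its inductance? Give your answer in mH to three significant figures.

For a thin toroid, L = μ₀N²A/(2πR).
L = (4π×10⁻⁷)(1450)²(1.300×10^-4) / (2π×6.480×10^-2 m) = 8.436×10^-4 H.

L ≈ 0.844 mH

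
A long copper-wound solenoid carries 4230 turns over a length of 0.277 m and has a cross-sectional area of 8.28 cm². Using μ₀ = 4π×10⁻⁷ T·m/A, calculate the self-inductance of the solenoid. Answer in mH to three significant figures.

A = 8.28 cm² = 8.280×10^-4 m².
For a long solenoid, L = μ₀N²A/ℓ.
L = (4π×10⁻⁷)(4230)²(8.280×10^-4)/(0.277 m) = 6.721×10^-2 H.

L ≈ 67.2 mH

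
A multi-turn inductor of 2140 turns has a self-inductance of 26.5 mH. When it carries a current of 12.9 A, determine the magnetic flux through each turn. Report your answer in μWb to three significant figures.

From L = NΦ_B/I, the flux per turn is Φ_B = LI/N.
Φ_B = (2.650×10^-2 H)(12.9 A)/2140 = 1.597×10^-4 Wb.

Φ_B ≈ 160 μWb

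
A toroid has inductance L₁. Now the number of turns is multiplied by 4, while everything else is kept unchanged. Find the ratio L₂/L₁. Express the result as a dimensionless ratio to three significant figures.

For a toroid, L ∝ μᵣN²A/R.
L₂/L₁ = (4)^2 = 16.0.

L₂/L₁ = 16.0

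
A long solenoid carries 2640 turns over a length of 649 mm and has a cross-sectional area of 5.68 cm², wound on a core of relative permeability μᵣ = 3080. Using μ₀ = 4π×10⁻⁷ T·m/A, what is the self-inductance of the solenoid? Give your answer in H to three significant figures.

L ≈ 23.6 H

A = 5.68 cm² = 5.680×10^-4 m².
For a long solenoid, L = μ₀μᵣN²A/ℓ.
L = (4π×10⁻⁷)(3080)(2640)²(5.680×10^-4)/(0.649 m) = 23.61 H.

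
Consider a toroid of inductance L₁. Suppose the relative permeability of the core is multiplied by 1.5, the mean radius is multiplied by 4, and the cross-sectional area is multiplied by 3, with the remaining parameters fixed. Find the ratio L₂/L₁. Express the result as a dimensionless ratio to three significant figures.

For a toroid, L ∝ μᵣN²A/R.
L₂/L₁ = (1.5) × (4)^-1 × (3) = 1.13.

L₂/L₁ = 1.13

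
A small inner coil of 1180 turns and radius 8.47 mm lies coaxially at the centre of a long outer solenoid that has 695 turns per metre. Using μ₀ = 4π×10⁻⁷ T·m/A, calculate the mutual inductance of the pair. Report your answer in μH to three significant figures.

M ≈ 232 μH

The outer solenoid produces a uniform field B₁ = μ₀n₁I₁ across the inner coil,
so the flux linkage is N₂Φ = N₂B₁A₂ = μ₀n₁N₂A₂·I₁, giving M = μ₀n₁N₂A₂.
A₂ = πr² = π(8.470×10^-3 m)² = 2.254×10^-4 m².
M = (4π×10⁻⁷)(695)(1180)(2.254×10^-4) = 2.323×10^-4 H.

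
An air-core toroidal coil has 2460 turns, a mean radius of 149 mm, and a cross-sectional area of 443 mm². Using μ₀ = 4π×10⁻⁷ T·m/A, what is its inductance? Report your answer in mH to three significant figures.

L ≈ 3.60 mH

For a thin toroid, L = μ₀N²A/(2πR).
L = (4π×10⁻⁷)(2460)²(4.430×10^-4) / (2π×0.149 m) = 3.598×10^-3 H.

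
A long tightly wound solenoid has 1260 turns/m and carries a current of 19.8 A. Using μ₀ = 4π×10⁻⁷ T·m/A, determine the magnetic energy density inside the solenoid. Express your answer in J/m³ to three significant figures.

u ≈ 391 J/m³

B = μ₀nI = (4π×10⁻⁷)(1.260×10^3)(19.8) = 3.135×10^-2 T.
u = B²/(2μ₀) = (3.135×10^-2)²/(2×4π×10⁻⁷) = 391.1 J/m³.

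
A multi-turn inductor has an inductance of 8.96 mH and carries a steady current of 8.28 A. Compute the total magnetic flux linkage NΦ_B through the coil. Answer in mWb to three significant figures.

From L = NΦ_B/I, the flux linkage is NΦ_B = LI.
NΦ_B = (8.960×10^-3 H)(8.28 A) = 7.419×10^-2 Wb.

NΦ_B ≈ 74.2 mWb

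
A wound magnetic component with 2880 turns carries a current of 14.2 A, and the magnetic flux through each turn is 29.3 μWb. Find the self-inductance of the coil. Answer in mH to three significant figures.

L ≈ 5.94 mH

Self-inductance is defined by L = NΦ_B/I (flux linkage over current).
L = (2880)(2.930×10^-5 Wb)/(14.2 A) = 5.943×10^-3 H.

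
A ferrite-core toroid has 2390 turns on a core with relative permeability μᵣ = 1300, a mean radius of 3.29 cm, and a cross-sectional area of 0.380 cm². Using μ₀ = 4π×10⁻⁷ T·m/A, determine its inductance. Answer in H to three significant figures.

For a thin toroid, L = μ₀μᵣN²A/(2πR).
L = (4π×10⁻⁷)(1300)(2390)²(3.800×10^-5) / (2π×3.290×10^-2 m) = 1.715 H.

L ≈ 1.72 H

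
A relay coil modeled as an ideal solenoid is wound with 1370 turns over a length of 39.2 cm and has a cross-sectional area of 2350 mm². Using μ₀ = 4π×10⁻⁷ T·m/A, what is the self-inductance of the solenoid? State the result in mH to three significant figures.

L ≈ 14.1 mH

A = 2350 mm² = 2.350×10^-3 m².
For a long solenoid, L = μ₀N²A/ℓ.
L = (4π×10⁻⁷)(1370)²(2.350×10^-3)/(0.392 m) = 1.414×10^-2 H.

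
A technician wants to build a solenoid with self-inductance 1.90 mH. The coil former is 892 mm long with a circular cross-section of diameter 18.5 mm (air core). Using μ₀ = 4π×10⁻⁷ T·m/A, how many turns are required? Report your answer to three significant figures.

N ≈ 2240 turns

A = π(d/2)² = π(9.250×10^-3 m)² = 2.688×10^-4 m².
From L = μ₀N²A/ℓ, N = √(Lℓ / (μ₀A)).
N = √[(1.900×10^-3)(0.892) / ((4π×10⁻⁷)×2.688×10^-4)] = √(5.017×10^6) ≈ 2239.9.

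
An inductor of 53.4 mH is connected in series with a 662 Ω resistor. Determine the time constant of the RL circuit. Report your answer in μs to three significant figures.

τ = L/R = (5.340×10^-2 H)/(662 Ω) = 8.066×10^-5 s.

τ ≈ 80.7 μs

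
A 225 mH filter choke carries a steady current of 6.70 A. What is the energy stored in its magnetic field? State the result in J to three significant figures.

U ≈ 5.05 J

Stored magnetic energy: U = ½LI².
U = ½(0.225 H)(6.70 A)² = 5.05 J.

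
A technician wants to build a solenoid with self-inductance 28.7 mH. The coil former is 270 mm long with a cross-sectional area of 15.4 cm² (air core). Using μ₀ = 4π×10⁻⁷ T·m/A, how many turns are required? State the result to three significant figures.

N ≈ 2000 turns

A = 15.4 cm² = 1.540×10^-3 m².
From L = μ₀N²A/ℓ, N = √(Lℓ / (μ₀A)).
N = √[(2.870×10^-2)(0.27) / ((4π×10⁻⁷)×1.540×10^-3)] = √(4.004×10^6) ≈ 2001.0.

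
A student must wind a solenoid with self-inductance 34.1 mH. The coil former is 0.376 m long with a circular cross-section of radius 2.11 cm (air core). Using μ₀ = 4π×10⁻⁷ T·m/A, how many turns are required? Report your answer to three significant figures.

N ≈ 2700 turns

A = πr² = π(2.110×10^-2 m)² = 1.399×10^-3 m².
From L = μ₀N²A/ℓ, N = √(Lℓ / (μ₀A)).
N = √[(3.410×10^-2)(0.376) / ((4π×10⁻⁷)×1.399×10^-3)] = √(7.2949×10^6) ≈ 2700.9.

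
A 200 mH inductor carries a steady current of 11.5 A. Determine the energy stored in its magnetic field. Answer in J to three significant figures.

U ≈ 13.2 J

Stored magnetic energy: U = ½LI².
U = ½(0.2 H)(11.5 A)² = 13.23 J.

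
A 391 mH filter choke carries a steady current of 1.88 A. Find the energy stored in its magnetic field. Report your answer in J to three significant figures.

Stored magnetic energy: U = ½LI².
U = ½(0.391 H)(1.88 A)² = 0.691 J.

U ≈ 0.691 J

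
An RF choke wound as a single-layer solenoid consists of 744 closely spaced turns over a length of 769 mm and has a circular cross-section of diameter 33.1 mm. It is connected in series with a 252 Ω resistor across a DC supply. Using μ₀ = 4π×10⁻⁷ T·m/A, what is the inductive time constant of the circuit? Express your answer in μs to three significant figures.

τ ≈ 3.09 μs

A = π(d/2)² = π(1.655×10^-2 m)² = 8.6049×10^-4 m².
L = μ₀N²A/ℓ = (4π×10⁻⁷)(744)²(8.6049×10^-4)/(0.769) = 7.784×10^-4 H.
τ = L/R = (7.784×10^-4)/(252) = 3.089×10^-6 s.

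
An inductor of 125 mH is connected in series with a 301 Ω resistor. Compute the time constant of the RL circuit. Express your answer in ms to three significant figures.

τ = L/R = (0.125 H)/(301 Ω) = 4.153×10^-4 s.

τ ≈ 0.415 ms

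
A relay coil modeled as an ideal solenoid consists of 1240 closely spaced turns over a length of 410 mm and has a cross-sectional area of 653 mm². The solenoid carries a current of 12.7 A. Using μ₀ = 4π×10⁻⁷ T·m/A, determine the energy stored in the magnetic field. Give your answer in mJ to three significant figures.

U ≈ 248 mJ

A = 653 mm² = 6.530×10^-4 m².
L = μ₀N²A/ℓ = (4π×10⁻⁷)(1240)²(6.530×10^-4)/(0.41) = 3.077×10^-3 H.
U = ½LI² = ½(3.077×10^-3)(12.7)² = 0.2482 J.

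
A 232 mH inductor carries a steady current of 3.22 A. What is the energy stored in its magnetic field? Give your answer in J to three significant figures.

Stored magnetic energy: U = ½LI².
U = ½(0.232 H)(3.22 A)² = 1.203 J.

U ≈ 1.20 J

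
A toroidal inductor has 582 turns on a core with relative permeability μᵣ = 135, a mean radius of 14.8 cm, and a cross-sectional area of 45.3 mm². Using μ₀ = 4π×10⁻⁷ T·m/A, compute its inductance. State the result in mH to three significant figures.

For a thin toroid, L = μ₀μᵣN²A/(2πR).
L = (4π×10⁻⁷)(135)(582)²(4.530×10^-5) / (2π×0.148 m) = 2.799×10^-3 H.

L ≈ 2.80 mH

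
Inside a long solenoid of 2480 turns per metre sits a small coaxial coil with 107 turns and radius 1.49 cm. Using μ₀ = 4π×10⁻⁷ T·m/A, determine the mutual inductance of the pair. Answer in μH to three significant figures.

The outer solenoid produces a uniform field B₁ = μ₀n₁I₁ across the inner coil,
so the flux linkage is N₂Φ = N₂B₁A₂ = μ₀n₁N₂A₂·I₁, giving M = μ₀n₁N₂A₂.
A₂ = πr² = π(1.490×10^-2 m)² = 6.9746×10^-4 m².
M = (4π×10⁻⁷)(2480)(107)(6.9746×10^-4) = 2.326×10^-4 H.

M ≈ 233 μH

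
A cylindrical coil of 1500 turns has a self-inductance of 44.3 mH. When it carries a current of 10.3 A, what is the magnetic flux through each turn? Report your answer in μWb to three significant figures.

From L = NΦ_B/I, the flux per turn is Φ_B = LI/N.
Φ_B = (4.430×10^-2 H)(10.3 A)/1500 = 3.042×10^-4 Wb.

Φ_B ≈ 304 μWb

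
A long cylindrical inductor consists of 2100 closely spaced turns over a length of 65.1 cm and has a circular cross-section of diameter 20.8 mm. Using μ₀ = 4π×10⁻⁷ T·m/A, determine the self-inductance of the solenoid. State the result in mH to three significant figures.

L ≈ 2.89 mH

A = π(d/2)² = π(1.040×10^-2 m)² = 3.398×10^-4 m².
For a long solenoid, L = μ₀N²A/ℓ.
L = (4π×10⁻⁷)(2100)²(3.398×10^-4)/(0.651 m) = 2.893×10^-3 H.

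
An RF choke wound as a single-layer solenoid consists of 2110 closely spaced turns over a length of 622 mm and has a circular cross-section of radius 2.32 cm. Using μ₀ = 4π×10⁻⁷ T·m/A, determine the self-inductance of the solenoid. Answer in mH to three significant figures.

A = πr² = π(2.320×10^-2 m)² = 1.691×10^-3 m².
For a long solenoid, L = μ₀N²A/ℓ.
L = (4π×10⁻⁷)(2110)²(1.691×10^-3)/(0.622 m) = 1.521×10^-2 H.

L ≈ 15.2 mH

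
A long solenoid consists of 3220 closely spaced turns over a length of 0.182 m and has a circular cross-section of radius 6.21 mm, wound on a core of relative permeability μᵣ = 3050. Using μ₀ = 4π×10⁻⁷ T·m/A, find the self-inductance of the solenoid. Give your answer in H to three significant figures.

L ≈ 26.5 H

A = πr² = π(6.210×10^-3 m)² = 1.212×10^-4 m².
For a long solenoid, L = μ₀μᵣN²A/ℓ.
L = (4π×10⁻⁷)(3050)(3220)²(1.212×10^-4)/(0.182 m) = 26.45 H.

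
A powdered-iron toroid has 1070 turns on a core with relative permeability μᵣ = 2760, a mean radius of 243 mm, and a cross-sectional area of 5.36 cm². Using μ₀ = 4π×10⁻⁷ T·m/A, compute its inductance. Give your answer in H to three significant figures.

L ≈ 1.39 H

For a thin toroid, L = μ₀μᵣN²A/(2πR).
L = (4π×10⁻⁷)(2760)(1070)²(5.360×10^-4) / (2π×0.243 m) = 1.394 H.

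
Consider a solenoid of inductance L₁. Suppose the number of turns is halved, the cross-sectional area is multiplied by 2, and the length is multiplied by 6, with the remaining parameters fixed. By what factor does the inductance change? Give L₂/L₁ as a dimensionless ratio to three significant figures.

For a solenoid, L ∝ μᵣN²A/ℓ.
L₂/L₁ = (0.5)^2 × (2) × (6)^-1 = 0.0833.

L₂/L₁ = 0.0833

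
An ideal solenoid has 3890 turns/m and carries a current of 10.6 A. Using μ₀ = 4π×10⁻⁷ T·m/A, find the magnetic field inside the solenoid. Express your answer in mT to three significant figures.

Inside a long solenoid, B = μ₀nI.
B = (4π×10⁻⁷)(3.890×10^3 m⁻¹)(10.6 A) = 5.182×10^-2 T.

B ≈ 51.8 mT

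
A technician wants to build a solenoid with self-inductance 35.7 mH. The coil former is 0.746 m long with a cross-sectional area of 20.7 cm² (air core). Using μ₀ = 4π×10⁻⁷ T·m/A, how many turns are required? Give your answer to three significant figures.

A = 20.7 cm² = 2.070×10^-3 m².
From L = μ₀N²A/ℓ, N = √(Lℓ / (μ₀A)).
N = √[(3.570×10^-2)(0.746) / ((4π×10⁻⁷)×2.070×10^-3)] = √(1.024×10^7) ≈ 3199.7.

N ≈ 3200 turns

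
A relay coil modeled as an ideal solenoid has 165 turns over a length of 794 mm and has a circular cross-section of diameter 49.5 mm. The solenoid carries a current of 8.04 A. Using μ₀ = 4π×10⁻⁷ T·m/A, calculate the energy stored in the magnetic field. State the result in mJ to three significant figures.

U ≈ 2.68 mJ

A = π(d/2)² = π(2.475×10^-2 m)² = 1.924×10^-3 m².
L = μ₀N²A/ℓ = (4π×10⁻⁷)(165)²(1.924×10^-3)/(0.794) = 8.292×10^-5 H.
U = ½LI² = ½(8.292×10^-5)(8.04)² = 2.680×10^-3 J.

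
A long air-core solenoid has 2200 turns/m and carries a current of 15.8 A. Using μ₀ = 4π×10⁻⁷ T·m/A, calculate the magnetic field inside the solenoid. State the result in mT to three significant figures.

B ≈ 43.7 mT

Inside a long solenoid, B = μ₀nI.
B = (4π×10⁻⁷)(2.200×10^3 m⁻¹)(15.8 A) = 4.368×10^-2 T.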